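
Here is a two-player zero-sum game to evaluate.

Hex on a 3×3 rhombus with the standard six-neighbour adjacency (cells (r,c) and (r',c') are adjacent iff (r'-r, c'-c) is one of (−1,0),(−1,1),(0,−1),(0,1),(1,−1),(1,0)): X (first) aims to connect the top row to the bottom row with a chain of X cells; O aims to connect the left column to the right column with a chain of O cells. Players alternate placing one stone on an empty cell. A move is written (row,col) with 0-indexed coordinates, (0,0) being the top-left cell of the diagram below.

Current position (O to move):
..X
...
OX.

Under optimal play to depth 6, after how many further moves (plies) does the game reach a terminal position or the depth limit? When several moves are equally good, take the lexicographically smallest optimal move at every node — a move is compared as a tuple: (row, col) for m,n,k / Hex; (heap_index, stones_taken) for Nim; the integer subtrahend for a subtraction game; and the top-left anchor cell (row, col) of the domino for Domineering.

p1 O@[..X/.../OX.]: (0,0)[O.X/.../OX.]-1* (0,1)[.OX/.../OX.]-1 (1,0)[..X/O../OX.]-1 (1,1)[..X/.O./OX.]-1 (1,2)[..X/..O/OX.]-1 (2,2)[..X/.../OXO]-1
p2 X@[O.X/.../OX.]: (0,1)[OXX/.../OX.]+1* (1,0)[O.X/X../OX.]+1 (1,1)[O.X/.X./OX.]+1 (1,2)[O.X/..X/OX.]+1 (2,2)[O.X/.../OXX]+1
p3 O@[OXX/.../OX.]: (1,0)[OXX/O../OX.]-1* (1,1)[OXX/.O./OX.]-1 (1,2)[OXX/..O/OX.]-1 (2,2)[OXX/.../OXO]-1
p4 X@[OXX/O../OX.]: (1,1)[OXX/OX./OX.]+1* (1,2)[OXX/O.X/OX.]+1 (2,2)[OXX/O../OXX]+1
p5 O@[OXX/OX./OX.] terminal -1; root [..X/.../OX.] d6

PV length from [..X/.../OX.]: 4 plies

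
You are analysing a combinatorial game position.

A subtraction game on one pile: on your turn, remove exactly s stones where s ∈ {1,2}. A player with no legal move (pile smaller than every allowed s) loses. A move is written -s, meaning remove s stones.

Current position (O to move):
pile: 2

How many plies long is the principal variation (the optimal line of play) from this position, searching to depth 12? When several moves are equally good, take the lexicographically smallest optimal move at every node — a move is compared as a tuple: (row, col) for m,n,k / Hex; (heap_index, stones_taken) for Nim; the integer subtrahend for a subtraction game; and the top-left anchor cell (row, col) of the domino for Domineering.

p1 O@[2]: -1[1]-1 -2[0]+1*
p2 X@[0] terminal -1; root [2] d12

PV length from [2]: 1 ply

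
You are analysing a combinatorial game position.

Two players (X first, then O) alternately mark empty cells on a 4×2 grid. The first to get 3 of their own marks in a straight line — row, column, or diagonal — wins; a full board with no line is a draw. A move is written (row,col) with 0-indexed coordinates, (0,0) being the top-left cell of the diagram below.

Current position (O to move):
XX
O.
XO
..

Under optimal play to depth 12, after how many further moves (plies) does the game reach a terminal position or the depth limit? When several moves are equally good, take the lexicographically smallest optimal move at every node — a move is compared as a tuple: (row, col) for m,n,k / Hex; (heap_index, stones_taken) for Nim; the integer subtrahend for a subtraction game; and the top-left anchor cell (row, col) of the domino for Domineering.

PV length from [XX/O./XO/..]: 3 plies

p1 O@[XX/O./XO/..]: (1,1)[XX/OO/XO/..]+0* (3,0)[XX/O./XO/O.]+0 (3,1)[XX/O./XO/.O]+0
p2 X@[XX/OO/XO/..]: (3,0)[XX/OO/XO/X.]-1 (3,1)[XX/OO/XO/.X]+0*
p3 O@[XX/OO/XO/.X]: (3,0)[XX/OO/XO/OX]+0*
p4 X@[XX/OO/XO/OX] terminal +0; root [XX/O./XO/..] d12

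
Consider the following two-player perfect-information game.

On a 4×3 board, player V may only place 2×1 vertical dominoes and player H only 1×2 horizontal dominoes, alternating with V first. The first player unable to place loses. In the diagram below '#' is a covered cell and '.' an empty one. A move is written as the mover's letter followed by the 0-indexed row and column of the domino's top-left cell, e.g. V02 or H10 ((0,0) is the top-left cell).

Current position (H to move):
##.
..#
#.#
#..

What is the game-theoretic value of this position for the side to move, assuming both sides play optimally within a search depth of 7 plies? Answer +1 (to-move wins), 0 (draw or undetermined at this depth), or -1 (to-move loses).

[##./..#/#.#/#..] H move#1: H10:-1/##./###/#.#/#..*, H31:-1/##./..#/#.#/###
[##./###/#.#/#..] V move#2: V21:+1/##./###/###/##.*
[##./###/###/##.] end (terminal -1, H#3); searched ##./..#/#.#/#.. to 7

value(##./..#/#.#/#.., H) = -1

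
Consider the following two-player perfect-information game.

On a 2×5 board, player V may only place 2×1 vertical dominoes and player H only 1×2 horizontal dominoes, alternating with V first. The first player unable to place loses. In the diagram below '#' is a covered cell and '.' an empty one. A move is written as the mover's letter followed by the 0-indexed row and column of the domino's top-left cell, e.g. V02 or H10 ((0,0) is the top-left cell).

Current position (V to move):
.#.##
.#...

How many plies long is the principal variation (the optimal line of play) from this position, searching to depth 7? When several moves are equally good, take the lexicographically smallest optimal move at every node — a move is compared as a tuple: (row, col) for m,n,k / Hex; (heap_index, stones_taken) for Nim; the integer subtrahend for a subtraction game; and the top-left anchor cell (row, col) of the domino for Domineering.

PV length from [.#.##/.#...]: 3 plies

p1 V@[.#.##/.#...]: V00[##.##/##...]-1 V02[.####/.##..]+1*
p2 H@[.####/.##..]: H13[.####/.####]-1*
p3 V@[.####/.####]: V00[#####/#####]+1*
p4 H@[#####/#####] terminal -1; root [.#.##/.#...] d7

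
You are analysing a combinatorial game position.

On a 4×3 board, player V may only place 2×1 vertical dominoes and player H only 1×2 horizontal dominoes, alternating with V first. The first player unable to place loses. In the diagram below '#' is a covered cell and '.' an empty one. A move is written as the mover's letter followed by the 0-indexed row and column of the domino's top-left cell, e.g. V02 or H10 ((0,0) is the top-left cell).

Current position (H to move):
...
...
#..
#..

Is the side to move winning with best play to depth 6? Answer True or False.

[.../.../#../#..] H move#1: H00:-1/##./.../#../#..*, H01:-1/.##/.../#../#.., H10:-1/.../##./#../#.., H11:-1/.../.##/#../#.., H21:-1/.../.../###/#.., H31:-1/.../.../#../###
[##./.../#../#..] V move#2: V02:-1/###/..#/#../#.., V11:+1/##./.#./##./#..*, V12:+1/##./..#/#.#/#.., V21:+1/##./.../##./##., V22:+1/##./.../#.#/#.#
[##./.#./##./#..] H move#3: H31:-1/##./.#./##./###*
[##./.#./##./###] V move#4: V02:+1/###/.##/##./###*, V12:+1/##./.##/###/###
[###/.##/##./###] end (terminal -1, H#5); searched .../.../#../#.. to 6

H winning at [.../.../#../#..]: False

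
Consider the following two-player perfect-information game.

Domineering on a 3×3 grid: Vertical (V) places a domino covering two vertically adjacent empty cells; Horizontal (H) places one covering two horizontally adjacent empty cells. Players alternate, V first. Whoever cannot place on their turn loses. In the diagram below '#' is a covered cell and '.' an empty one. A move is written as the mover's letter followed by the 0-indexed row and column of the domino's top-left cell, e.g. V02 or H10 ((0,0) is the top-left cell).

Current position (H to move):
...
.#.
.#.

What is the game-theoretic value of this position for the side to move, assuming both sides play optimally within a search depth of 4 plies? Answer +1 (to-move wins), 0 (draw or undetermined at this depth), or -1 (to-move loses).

[.../.#./.#.] H move#1: H00:-1/##./.#./.#.*, H01:-1/.##/.#./.#.
[##./.#./.#.] V move#2: V02:+1/###/.##/.#.*, V10:+1/##./##./##., V12:+1/##./.##/.##
[###/.##/.#.] end (terminal -1, H#3); searched .../.#./.#. to 4

value(.../.#./.#., H) = -1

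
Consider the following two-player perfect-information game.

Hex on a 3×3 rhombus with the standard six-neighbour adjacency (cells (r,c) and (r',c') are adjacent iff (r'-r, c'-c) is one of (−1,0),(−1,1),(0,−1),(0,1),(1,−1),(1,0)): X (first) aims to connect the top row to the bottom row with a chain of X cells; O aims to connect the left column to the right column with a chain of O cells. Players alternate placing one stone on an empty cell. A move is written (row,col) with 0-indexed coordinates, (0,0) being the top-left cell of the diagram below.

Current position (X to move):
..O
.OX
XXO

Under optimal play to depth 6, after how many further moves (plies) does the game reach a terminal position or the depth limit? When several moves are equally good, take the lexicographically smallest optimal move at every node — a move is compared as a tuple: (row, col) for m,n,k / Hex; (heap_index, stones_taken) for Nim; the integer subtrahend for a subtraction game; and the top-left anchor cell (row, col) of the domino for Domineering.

PV length from [..O/.OX/XXO]: 3 plies

ply 1, X at ..O/.OX/XXO | (0,0)=-1→X.O/.OX/XXO; (0,1)=-1→.XO/.OX/XXO; (1,0)=+1→..O/XOX/XXO*
ply 2, O at ..O/XOX/XXO | (0,0)=-1→O.O/XOX/XXO*; (0,1)=-1→.OO/XOX/XXO
ply 3, X at O.O/XOX/XXO | (0,1)=+1→OXO/XOX/XXO*
ply 4: OXO/XOX/XXO is terminal -1 (O); from ..O/.OX/XXO depth 6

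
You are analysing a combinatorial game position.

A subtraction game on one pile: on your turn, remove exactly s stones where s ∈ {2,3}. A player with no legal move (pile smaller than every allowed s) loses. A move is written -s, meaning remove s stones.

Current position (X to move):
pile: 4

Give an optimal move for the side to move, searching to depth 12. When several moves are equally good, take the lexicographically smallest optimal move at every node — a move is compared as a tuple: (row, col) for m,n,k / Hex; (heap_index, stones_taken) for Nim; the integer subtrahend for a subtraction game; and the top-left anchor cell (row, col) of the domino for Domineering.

X's best at [4]: -3

[4] X move#1: -2:-1/2, -3:+1/1*
[1] end (terminal -1, O#2); searched 4 to 12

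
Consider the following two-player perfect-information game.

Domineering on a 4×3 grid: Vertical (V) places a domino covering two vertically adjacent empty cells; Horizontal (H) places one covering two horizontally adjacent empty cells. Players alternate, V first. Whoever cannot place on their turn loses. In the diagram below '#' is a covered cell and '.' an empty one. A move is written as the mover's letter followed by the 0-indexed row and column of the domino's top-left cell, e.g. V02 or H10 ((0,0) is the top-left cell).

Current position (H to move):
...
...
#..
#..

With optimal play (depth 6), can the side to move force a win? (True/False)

p1 H@[.../.../#../#..]: H00[##./.../#../#..]-1* H01[.##/.../#../#..]-1 H10[.../##./#../#..]-1 H11[.../.##/#../#..]-1 H21[.../.../###/#..]-1 H31[.../.../#../###]-1
p2 V@[##./.../#../#..]: V02[###/..#/#../#..]-1 V11[##./.#./##./#..]+1* V12[##./..#/#.#/#..]+1 V21[##./.../##./##.]+1 V22[##./.../#.#/#.#]+1
p3 H@[##./.#./##./#..]: H31[##./.#./##./###]-1*
p4 V@[##./.#./##./###]: V02[###/.##/##./###]+1* V12[##./.##/###/###]+1
p5 H@[###/.##/##./###] terminal -1; root [.../.../#../#..] d6

H winning at [.../.../#../#..]: False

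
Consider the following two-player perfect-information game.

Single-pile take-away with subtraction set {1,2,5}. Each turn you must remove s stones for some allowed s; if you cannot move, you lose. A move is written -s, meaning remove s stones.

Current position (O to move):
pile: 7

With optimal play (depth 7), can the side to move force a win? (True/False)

O winning at [7]: True

ply 1, O at 7 | -1=+1→6*; -2=-1→5; -5=-1→2
ply 2, X at 6 | -1=-1→5*; -2=-1→4; -5=-1→1
ply 3, O at 5 | -1=-1→4; -2=+1→3*; -5=+1→0
ply 4, X at 3 | -1=-1→2*; -2=-1→1
ply 5, O at 2 | -1=-1→1; -2=+1→0*
ply 6: 0 is terminal -1 (X); from 7 depth 7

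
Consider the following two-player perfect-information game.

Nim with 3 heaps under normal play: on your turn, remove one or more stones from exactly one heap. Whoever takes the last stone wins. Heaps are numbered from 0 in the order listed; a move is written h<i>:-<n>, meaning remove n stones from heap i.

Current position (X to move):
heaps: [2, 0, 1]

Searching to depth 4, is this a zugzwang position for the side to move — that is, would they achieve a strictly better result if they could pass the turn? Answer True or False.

zugzwang((2,0,1), X) = False

ply 1, X at (2,0,1) | h0:-1=+1→(1,0,1)*; h0:-2=-1→(0,0,1); h2:-1=-1→(2,0,0)
ply 2, O at (1,0,1) | h0:-1=-1→(0,0,1)*; h2:-1=-1→(1,0,0)
ply 3, X at (0,0,1) | h2:-1=+1→(0,0,0)*
ply 4: (0,0,0) is terminal -1 (O); from (2,0,1) depth 4
suppose X passes — search the same position with O to move:
pass> ply 1, O at (2,0,1) | h0:-1=+1→(1,0,1)*; h0:-2=-1→(0,0,1); h2:-1=-1→(2,0,0)
pass> ply 2, X at (1,0,1) | h0:-1=-1→(0,0,1)*; h2:-1=-1→(1,0,0)
pass> ply 3, O at (0,0,1) | h2:-1=+1→(0,0,0)*
pass> ply 4: (0,0,0) is terminal -1 (X); from (2,0,1) depth 4
for X: play +1, pass -1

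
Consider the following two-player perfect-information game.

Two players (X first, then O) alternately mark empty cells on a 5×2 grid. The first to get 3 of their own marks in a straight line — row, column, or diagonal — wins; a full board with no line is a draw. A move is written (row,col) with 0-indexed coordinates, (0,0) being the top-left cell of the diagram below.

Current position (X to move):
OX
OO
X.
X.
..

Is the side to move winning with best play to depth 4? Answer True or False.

X winning at [OX/OO/X./X./..]: True

[OX/OO/X./X./..] X move#1: (2,1):+0/OX/OO/XX/X./.., (3,1):+0/OX/OO/X./XX/.., (4,0):+1/OX/OO/X./X./X.*, (4,1):+0/OX/OO/X./X./.X
[OX/OO/X./X./X.] end (terminal -1, O#2); searched OX/OO/X./X./.. to 4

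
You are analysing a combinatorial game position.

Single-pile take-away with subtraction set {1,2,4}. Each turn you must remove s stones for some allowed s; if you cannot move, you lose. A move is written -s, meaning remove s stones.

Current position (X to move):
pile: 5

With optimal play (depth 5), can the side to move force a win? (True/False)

X winning at [5]: True

p1 X@[5]: -1[4]-1 -2[3]+1* -4[1]-1
p2 O@[3]: -1[2]-1* -2[1]-1
p3 X@[2]: -1[1]-1 -2[0]+1*
p4 O@[0] terminal -1; root [5] d5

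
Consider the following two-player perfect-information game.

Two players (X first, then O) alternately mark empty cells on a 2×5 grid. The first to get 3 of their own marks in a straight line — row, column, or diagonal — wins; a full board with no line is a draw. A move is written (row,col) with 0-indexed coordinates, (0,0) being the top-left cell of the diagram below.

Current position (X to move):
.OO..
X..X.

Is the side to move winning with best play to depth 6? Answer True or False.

p1 X@[.OO../X..X.]: (0,0)[XOO../X..X.]-1* (0,3)[.OOX./X..X.]-1 (0,4)[.OO.X/X..X.]-1 (1,1)[.OO../XX.X.]-1 (1,2)[.OO../X.XX.]-1 (1,4)[.OO../X..XX]-1
p2 O@[XOO../X..X.]: (0,3)[XOOO./X..X.]+1* (0,4)[XOO.O/X..X.]+0 (1,1)[XOO../XO.X.]+0 (1,2)[XOO../X.OX.]+0 (1,4)[XOO../X..XO]+0
p3 X@[XOOO./X..X.] terminal -1; root [.OO../X..X.] d6

X winning at [.OO../X..X.]: False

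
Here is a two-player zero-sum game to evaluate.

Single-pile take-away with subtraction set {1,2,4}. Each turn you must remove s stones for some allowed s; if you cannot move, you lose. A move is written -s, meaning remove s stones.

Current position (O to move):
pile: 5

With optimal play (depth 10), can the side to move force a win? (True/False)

[5] O move#1: -1:-1/4, -2:+1/3*, -4:-1/1
[3] X move#2: -1:-1/2*, -2:-1/1
[2] O move#3: -1:-1/1, -2:+1/0*
[0] end (terminal -1, X#4); searched 5 to 10

O winning at [5]: True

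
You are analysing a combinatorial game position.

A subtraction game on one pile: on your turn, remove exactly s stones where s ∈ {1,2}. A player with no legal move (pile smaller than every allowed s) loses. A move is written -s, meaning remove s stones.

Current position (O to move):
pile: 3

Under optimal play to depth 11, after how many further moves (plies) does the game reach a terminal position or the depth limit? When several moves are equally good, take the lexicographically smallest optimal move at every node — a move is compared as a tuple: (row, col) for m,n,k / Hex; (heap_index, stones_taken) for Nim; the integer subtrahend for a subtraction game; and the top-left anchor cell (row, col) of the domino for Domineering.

p1 O@[3]: -1[2]-1* -2[1]-1
p2 X@[2]: -1[1]-1 -2[0]+1*
p3 O@[0] terminal -1; root [3] d11

PV length from [3]: 2 plies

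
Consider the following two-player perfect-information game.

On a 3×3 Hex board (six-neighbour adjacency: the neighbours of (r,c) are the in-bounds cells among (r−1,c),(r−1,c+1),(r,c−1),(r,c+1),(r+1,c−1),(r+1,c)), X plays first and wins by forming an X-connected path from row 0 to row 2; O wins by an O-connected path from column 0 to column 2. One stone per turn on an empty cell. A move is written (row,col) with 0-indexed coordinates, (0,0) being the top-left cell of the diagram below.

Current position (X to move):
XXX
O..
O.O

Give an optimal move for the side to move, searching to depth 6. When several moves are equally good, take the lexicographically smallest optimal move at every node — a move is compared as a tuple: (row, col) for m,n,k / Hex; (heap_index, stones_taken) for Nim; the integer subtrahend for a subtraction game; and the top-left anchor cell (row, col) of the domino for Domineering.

X's best at [XXX/O../O.O]: (2,1)

ply 1, X at XXX/O../O.O | (1,1)=-1→XXX/OX./O.O; (1,2)=-1→XXX/O.X/O.O; (2,1)=+1→XXX/O../OXO*
ply 2, O at XXX/O../OXO | (1,1)=-1→XXX/OO./OXO*; (1,2)=-1→XXX/O.O/OXO
ply 3, X at XXX/OO./OXO | (1,2)=+1→XXX/OOX/OXO*
ply 4: XXX/OOX/OXO is terminal -1 (O); from XXX/O../O.O depth 6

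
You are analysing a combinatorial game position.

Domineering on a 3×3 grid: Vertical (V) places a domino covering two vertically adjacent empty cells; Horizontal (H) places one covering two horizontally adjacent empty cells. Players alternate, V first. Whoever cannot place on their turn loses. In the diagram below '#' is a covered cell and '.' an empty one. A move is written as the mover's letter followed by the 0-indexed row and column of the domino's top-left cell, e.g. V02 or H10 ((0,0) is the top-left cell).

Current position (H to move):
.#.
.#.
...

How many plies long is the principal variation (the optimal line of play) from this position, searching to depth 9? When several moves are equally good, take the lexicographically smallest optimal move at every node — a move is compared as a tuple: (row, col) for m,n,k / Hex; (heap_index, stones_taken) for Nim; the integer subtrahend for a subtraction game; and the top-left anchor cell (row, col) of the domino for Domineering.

[.#./.#./...] H move#1: H20:-1/.#./.#./##.*, H21:-1/.#./.#./.##
[.#./.#./##.] V move#2: V00:+1/##./##./##.*, V02:+1/.##/.##/##., V12:+1/.#./.##/###
[##./##./##.] end (terminal -1, H#3); searched .#./.#./... to 9

PV length from [.#./.#./...]: 2 plies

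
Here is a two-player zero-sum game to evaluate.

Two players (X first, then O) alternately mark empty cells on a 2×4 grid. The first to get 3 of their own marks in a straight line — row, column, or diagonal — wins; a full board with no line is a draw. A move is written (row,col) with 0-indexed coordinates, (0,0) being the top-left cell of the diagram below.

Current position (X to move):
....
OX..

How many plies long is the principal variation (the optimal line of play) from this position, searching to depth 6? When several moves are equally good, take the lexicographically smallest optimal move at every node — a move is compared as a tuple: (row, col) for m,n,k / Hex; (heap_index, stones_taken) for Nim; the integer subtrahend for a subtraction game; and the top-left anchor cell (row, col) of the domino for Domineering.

PV length from [..../OX..]: 6 plies

[..../OX..] X move#1: (0,0):+0/X.../OX..*, (0,1):+0/.X../OX.., (0,2):+0/..X./OX.., (0,3):+0/...X/OX.., (1,2):+0/..../OXX., (1,3):+0/..../OX.X
[X.../OX..] O move#2: (0,1):+0/XO../OX..*, (0,2):+0/X.O./OX.., (0,3):+0/X..O/OX.., (1,2):+0/X.../OXO., (1,3):+0/X.../OX.O
[XO../OX..] X move#3: (0,2):+0/XOX./OX..*, (0,3):+0/XO.X/OX.., (1,2):+0/XO../OXX., (1,3):+0/XO../OX.X
[XOX./OX..] O move#4: (0,3):+0/XOXO/OX..*, (1,2):+0/XOX./OXO., (1,3):+0/XOX./OX.O
[XOXO/OX..] X move#5: (1,2):+0/XOXO/OXX.*, (1,3):+0/XOXO/OX.X
[XOXO/OXX.] O move#6: (1,3):+0/XOXO/OXXO*
[XOXO/OXXO] end (terminal +0, X#7); searched ..../OX.. to 6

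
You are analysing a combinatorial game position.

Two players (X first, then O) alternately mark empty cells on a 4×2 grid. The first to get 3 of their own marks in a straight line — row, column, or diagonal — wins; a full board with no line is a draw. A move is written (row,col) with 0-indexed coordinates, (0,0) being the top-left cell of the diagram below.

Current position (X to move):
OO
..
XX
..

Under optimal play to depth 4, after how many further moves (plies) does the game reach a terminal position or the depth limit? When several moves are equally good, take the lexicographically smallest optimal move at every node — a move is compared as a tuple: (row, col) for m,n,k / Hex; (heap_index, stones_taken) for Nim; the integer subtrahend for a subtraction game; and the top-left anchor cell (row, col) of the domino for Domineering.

PV length from [OO/../XX/..]: 4 plies

ply 1, X at OO/../XX/.. | (1,0)=+0→OO/X./XX/..*; (1,1)=+0→OO/.X/XX/..; (3,0)=+0→OO/../XX/X.; (3,1)=+0→OO/../XX/.X
ply 2, O at OO/X./XX/.. | (1,1)=-1→OO/XO/XX/..; (3,0)=+0→OO/X./XX/O.*; (3,1)=-1→OO/X./XX/.O
ply 3, X at OO/X./XX/O. | (1,1)=+0→OO/XX/XX/O.*; (3,1)=+0→OO/X./XX/OX
ply 4, O at OO/XX/XX/O. | (3,1)=+0→OO/XX/XX/OO*
ply 5: OO/XX/XX/OO is terminal +0 (X); from OO/../XX/.. depth 4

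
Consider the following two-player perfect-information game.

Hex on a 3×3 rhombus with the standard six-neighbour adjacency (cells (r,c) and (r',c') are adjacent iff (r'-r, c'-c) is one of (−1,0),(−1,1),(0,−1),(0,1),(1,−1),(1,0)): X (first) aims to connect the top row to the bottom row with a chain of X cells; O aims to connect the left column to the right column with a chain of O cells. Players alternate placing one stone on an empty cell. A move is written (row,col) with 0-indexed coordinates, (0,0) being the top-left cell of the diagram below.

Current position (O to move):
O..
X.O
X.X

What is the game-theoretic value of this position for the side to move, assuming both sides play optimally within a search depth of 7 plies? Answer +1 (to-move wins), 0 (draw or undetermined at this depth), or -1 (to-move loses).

p1 O@[O../X.O/X.X]: (0,1)[OO./X.O/X.X]+1* (0,2)[O.O/X.O/X.X]-1 (1,1)[O../XOO/X.X]-1 (2,1)[O../X.O/XOX]-1
p2 X@[OO./X.O/X.X]: (0,2)[OOX/X.O/X.X]-1* (1,1)[OO./XXO/X.X]-1 (2,1)[OO./X.O/XXX]-1
p3 O@[OOX/X.O/X.X]: (1,1)[OOX/XOO/X.X]+1* (2,1)[OOX/X.O/XOX]-1
p4 X@[OOX/XOO/X.X] terminal -1; root [O../X.O/X.X] d7

value(O../X.O/X.X, O) = +1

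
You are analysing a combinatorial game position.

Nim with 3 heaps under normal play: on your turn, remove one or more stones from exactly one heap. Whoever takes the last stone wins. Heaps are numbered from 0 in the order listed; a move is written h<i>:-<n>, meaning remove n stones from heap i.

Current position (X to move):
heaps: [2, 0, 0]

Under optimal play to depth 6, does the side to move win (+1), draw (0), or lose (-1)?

value((2,0,0), X) = +1

ply 1, X at (2,0,0) | h0:-1=-1→(1,0,0); h0:-2=+1→(0,0,0)*
ply 2: (0,0,0) is terminal -1 (O); from (2,0,0) depth 6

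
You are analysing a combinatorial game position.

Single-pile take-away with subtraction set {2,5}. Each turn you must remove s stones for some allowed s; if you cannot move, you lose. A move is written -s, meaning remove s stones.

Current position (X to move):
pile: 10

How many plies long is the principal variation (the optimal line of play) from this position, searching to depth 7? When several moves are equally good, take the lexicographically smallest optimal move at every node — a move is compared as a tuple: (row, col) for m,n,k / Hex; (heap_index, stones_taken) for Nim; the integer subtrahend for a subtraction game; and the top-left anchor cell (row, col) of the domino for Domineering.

p1 X@[10]: -2[8]+1* -5[5]-1
p2 O@[8]: -2[6]-1* -5[3]-1
p3 X@[6]: -2[4]+1* -5[1]+1
p4 O@[4]: -2[2]-1*
p5 X@[2]: -2[0]+1*
p6 O@[0] terminal -1; root [10] d7

PV length from [10]: 5 plies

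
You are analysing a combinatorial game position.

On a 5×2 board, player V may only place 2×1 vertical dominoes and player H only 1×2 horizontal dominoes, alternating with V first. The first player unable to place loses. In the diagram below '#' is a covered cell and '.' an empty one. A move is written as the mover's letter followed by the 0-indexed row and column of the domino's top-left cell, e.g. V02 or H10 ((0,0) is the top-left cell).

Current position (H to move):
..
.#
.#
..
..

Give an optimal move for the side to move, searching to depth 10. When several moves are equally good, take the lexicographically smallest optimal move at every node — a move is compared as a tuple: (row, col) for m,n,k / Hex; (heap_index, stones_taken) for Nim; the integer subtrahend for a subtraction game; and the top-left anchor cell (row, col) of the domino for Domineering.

H's best at [../.#/.#/../..]: H30

p1 H@[../.#/.#/../..]: H00[##/.#/.#/../..]-1 H30[../.#/.#/##/..]+1* H40[../.#/.#/../##]+1
p2 V@[../.#/.#/##/..]: V00[#./##/.#/##/..]-1* V10[../##/##/##/..]-1
p3 H@[#./##/.#/##/..]: H40[#./##/.#/##/##]+1*
p4 V@[#./##/.#/##/##] terminal -1; root [../.#/.#/../..] d10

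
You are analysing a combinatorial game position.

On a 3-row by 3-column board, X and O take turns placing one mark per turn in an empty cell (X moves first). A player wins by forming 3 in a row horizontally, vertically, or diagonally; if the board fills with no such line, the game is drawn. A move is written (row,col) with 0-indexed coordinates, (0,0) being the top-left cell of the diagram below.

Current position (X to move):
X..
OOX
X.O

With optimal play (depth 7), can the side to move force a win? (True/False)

X winning at [X../OOX/X.O]: False

p1 X@[X../OOX/X.O]: (0,1)[XX./OOX/X.O]+0* (0,2)[X.X/OOX/X.O]+0 (2,1)[X../OOX/XXO]+0
p2 O@[XX./OOX/X.O]: (0,2)[XXO/OOX/X.O]+0* (2,1)[XX./OOX/XOO]-1
p3 X@[XXO/OOX/X.O]: (2,1)[XXO/OOX/XXO]+0*
p4 O@[XXO/OOX/XXO] terminal +0; root [X../OOX/X.O] d7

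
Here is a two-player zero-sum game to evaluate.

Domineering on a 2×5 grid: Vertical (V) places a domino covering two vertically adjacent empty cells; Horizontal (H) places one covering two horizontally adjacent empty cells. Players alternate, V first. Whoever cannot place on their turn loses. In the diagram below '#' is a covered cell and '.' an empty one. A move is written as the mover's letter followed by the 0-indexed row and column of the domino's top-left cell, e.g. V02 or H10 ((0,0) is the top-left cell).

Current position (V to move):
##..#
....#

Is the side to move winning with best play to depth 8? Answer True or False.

V winning at [##..#/....#]: True

ply 1, V at ##..#/....# | V02=+1→###.#/..#.#*; V03=-1→##.##/...##
ply 2, H at ###.#/..#.# | H10=-1→###.#/###.#*
ply 3, V at ###.#/###.# | V03=+1→#####/#####*
ply 4: #####/##### is terminal -1 (H); from ##..#/....# depth 8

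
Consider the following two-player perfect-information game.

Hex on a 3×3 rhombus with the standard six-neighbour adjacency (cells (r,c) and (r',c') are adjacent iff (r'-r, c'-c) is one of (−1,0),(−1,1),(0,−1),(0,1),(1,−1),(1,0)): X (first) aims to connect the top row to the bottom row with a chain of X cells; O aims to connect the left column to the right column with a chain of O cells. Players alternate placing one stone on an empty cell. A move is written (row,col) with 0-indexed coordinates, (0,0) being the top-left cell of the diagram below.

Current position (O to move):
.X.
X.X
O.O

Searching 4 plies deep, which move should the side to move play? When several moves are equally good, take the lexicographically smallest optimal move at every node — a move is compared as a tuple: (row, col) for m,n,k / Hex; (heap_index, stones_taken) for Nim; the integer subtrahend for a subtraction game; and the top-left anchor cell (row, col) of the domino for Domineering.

O's best at [.X./X.X/O.O]: (0,2)

ply 1, O at .X./X.X/O.O | (0,0)=-1→OX./X.X/O.O; (0,2)=+1→.XO/X.X/O.O*; (1,1)=+1→.X./XOX/O.O; (2,1)=+1→.X./X.X/OOO
ply 2, X at .XO/X.X/O.O | (0,0)=-1→XXO/X.X/O.O*; (1,1)=-1→.XO/XXX/O.O; (2,1)=-1→.XO/X.X/OXO
ply 3, O at XXO/X.X/O.O | (1,1)=+1→XXO/XOX/O.O*; (2,1)=+1→XXO/X.X/OOO
ply 4: XXO/XOX/O.O is terminal -1 (X); from .X./X.X/O.O depth 4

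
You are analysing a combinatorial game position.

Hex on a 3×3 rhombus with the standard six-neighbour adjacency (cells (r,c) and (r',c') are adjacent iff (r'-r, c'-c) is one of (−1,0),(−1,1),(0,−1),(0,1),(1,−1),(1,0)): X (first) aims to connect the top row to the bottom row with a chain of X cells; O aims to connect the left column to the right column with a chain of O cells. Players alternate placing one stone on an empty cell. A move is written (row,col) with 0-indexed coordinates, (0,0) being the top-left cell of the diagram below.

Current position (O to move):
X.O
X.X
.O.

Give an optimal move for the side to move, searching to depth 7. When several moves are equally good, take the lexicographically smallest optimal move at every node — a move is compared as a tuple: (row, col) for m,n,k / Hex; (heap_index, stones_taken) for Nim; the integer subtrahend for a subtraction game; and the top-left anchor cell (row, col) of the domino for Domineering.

[X.O/X.X/.O.] O move#1: (0,1):-1/XOO/X.X/.O., (1,1):-1/X.O/XOX/.O., (2,0):+1/X.O/X.X/OO.*, (2,2):-1/X.O/X.X/.OO
[X.O/X.X/OO.] X move#2: (0,1):-1/XXO/X.X/OO.*, (1,1):-1/X.O/XXX/OO., (2,2):-1/X.O/X.X/OOX
[XXO/X.X/OO.] O move#3: (1,1):+1/XXO/XOX/OO.*, (2,2):+1/XXO/X.X/OOO
[XXO/XOX/OO.] end (terminal -1, X#4); searched X.O/X.X/.O. to 7

O's best at [X.O/X.X/.O.]: (2,0)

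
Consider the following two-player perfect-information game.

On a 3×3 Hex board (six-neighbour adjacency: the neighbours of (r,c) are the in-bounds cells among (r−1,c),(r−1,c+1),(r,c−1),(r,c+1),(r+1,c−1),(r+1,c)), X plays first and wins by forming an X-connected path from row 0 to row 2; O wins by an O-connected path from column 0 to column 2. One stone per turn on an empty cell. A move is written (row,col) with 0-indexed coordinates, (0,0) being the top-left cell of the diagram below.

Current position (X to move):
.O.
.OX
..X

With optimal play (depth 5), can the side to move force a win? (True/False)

X winning at [.O./.OX/..X]: True

[.O./.OX/..X] X move#1: (0,0):-1/XO./.OX/..X, (0,2):+1/.OX/.OX/..X*, (1,0):-1/.O./XOX/..X, (2,0):-1/.O./.OX/X.X, (2,1):-1/.O./.OX/.XX
[.OX/.OX/..X] end (terminal -1, O#2); searched .O./.OX/..X to 5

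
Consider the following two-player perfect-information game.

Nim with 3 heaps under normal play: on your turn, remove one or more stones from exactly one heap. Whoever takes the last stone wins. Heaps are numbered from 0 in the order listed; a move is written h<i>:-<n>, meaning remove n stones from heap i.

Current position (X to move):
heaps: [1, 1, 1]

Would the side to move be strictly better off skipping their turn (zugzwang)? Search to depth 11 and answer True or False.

[(1,1,1)] X move#1: h0:-1:+1/(0,1,1)*, h1:-1:+1/(1,0,1), h2:-1:+1/(1,1,0)
[(0,1,1)] O move#2: h1:-1:-1/(0,0,1)*, h2:-1:-1/(0,1,0)
[(0,0,1)] X move#3: h2:-1:+1/(0,0,0)*
[(0,0,0)] end (terminal -1, O#4); searched (1,1,1) to 11
suppose X passes — search the same position with O to move:
pass> [(1,1,1)] O move#1: h0:-1:+1/(0,1,1)*, h1:-1:+1/(1,0,1), h2:-1:+1/(1,1,0)
pass> [(0,1,1)] X move#2: h1:-1:-1/(0,0,1)*, h2:-1:-1/(0,1,0)
pass> [(0,0,1)] O move#3: h2:-1:+1/(0,0,0)*
pass> [(0,0,0)] end (terminal -1, X#4); searched (1,1,1) to 11
for X: play +1, pass -1

zugzwang((1,1,1), X) = False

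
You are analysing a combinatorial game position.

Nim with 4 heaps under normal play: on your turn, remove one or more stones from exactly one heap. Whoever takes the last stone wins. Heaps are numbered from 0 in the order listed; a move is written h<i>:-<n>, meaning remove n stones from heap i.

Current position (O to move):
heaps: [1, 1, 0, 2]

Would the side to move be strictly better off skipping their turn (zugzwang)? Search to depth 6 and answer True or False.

zugzwang((1,1,0,2), O) = False

p1 O@[(1,1,0,2)]: h0:-1[(0,1,0,2)]-1 h1:-1[(1,0,0,2)]-1 h3:-1[(1,1,0,1)]-1 h3:-2[(1,1,0,0)]+1*
p2 X@[(1,1,0,0)]: h0:-1[(0,1,0,0)]-1* h1:-1[(1,0,0,0)]-1
p3 O@[(0,1,0,0)]: h1:-1[(0,0,0,0)]+1*
p4 X@[(0,0,0,0)] terminal -1; root [(1,1,0,2)] d6
suppose O passes — search the same position with X to move:
pass> p1 X@[(1,1,0,2)]: h0:-1[(0,1,0,2)]-1 h1:-1[(1,0,0,2)]-1 h3:-1[(1,1,0,1)]-1 h3:-2[(1,1,0,0)]+1*
pass> p2 O@[(1,1,0,0)]: h0:-1[(0,1,0,0)]-1* h1:-1[(1,0,0,0)]-1
pass> p3 X@[(0,1,0,0)]: h1:-1[(0,0,0,0)]+1*
pass> p4 O@[(0,0,0,0)] terminal -1; root [(1,1,0,2)] d6
for O: play +1, pass -1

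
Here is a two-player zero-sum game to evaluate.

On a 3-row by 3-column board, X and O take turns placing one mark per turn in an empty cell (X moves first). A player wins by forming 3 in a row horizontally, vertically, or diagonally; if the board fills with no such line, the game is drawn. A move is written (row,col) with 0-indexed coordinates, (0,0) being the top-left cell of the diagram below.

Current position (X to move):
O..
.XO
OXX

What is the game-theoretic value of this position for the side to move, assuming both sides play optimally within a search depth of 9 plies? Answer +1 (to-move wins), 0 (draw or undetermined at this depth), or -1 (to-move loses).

value(O../.XO/OXX, X) = +1

[O../.XO/OXX] X move#1: (0,1):+1/OX./.XO/OXX*, (0,2):-1/O.X/.XO/OXX, (1,0):+0/O../XXO/OXX
[OX./.XO/OXX] end (terminal -1, O#2); searched O../.XO/OXX to 9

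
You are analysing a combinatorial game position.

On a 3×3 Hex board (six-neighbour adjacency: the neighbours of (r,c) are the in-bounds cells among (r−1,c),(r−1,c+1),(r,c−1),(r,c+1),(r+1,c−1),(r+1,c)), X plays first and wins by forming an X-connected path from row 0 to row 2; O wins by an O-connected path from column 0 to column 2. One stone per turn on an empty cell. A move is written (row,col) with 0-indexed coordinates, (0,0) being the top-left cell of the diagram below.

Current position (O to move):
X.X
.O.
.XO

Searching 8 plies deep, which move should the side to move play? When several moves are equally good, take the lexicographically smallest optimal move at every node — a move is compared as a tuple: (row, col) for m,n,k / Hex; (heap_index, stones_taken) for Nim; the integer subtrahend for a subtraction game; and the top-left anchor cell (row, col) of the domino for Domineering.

O's best at [X.X/.O./.XO]: (1,2)

ply 1, O at X.X/.O./.XO | (0,1)=-1→XOX/.O./.XO; (1,0)=-1→X.X/OO./.XO; (1,2)=+1→X.X/.OO/.XO*; (2,0)=-1→X.X/.O./OXO
ply 2, X at X.X/.OO/.XO | (0,1)=-1→XXX/.OO/.XO*; (1,0)=-1→X.X/XOO/.XO; (2,0)=-1→X.X/.OO/XXO
ply 3, O at XXX/.OO/.XO | (1,0)=+1→XXX/OOO/.XO*; (2,0)=+1→XXX/.OO/OXO
ply 4: XXX/OOO/.XO is terminal -1 (X); from X.X/.O./.XO depth 8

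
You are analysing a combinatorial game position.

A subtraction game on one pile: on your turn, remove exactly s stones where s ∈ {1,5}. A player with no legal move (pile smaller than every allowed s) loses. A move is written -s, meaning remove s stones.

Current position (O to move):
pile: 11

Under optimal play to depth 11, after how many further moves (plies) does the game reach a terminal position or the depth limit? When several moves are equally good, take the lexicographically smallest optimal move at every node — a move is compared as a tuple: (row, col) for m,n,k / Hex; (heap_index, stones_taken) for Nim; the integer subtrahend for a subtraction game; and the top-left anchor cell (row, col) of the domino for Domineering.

ply 1, O at 11 | -1=+1→10*; -5=+1→6
ply 2, X at 10 | -1=-1→9*; -5=-1→5
ply 3, O at 9 | -1=+1→8*; -5=+1→4
ply 4, X at 8 | -1=-1→7*; -5=-1→3
ply 5, O at 7 | -1=+1→6*; -5=+1→2
ply 6, X at 6 | -1=-1→5*; -5=-1→1
ply 7, O at 5 | -1=+1→4*; -5=+1→0
ply 8, X at 4 | -1=-1→3*
ply 9, O at 3 | -1=+1→2*
ply 10, X at 2 | -1=-1→1*
ply 11, O at 1 | -1=+1→0*
ply 12: 0 is terminal -1 (X); from 11 depth 11

PV length from [11]: 11 plies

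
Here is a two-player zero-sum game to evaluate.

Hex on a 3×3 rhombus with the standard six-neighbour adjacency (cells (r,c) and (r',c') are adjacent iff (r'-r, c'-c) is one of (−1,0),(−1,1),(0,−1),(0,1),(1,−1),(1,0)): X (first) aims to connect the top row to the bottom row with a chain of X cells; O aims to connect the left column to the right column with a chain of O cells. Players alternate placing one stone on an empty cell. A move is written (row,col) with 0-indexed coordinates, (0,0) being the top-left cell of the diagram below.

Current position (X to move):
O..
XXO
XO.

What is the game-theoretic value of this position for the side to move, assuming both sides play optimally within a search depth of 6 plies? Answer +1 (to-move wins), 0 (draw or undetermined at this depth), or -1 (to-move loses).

[O../XXO/XO.] X move#1: (0,1):+1/OX./XXO/XO.*, (0,2):+1/O.X/XXO/XO., (2,2):+1/O../XXO/XOX
[OX./XXO/XO.] end (terminal -1, O#2); searched O../XXO/XO. to 6

value(O../XXO/XO., X) = +1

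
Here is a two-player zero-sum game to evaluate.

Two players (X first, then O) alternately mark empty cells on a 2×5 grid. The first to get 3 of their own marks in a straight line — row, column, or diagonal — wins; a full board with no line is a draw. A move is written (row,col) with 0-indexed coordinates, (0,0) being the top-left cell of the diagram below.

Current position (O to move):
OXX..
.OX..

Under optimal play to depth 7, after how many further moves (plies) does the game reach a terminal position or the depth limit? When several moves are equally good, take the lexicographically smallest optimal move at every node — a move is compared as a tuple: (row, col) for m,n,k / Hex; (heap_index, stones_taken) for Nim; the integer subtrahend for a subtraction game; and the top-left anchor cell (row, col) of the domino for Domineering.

PV length from [OXX../.OX..]: 5 plies

p1 O@[OXX../.OX..]: (0,3)[OXXO./.OX..]+0* (0,4)[OXX.O/.OX..]-1 (1,0)[OXX../OOX..]-1 (1,3)[OXX../.OXO.]-1 (1,4)[OXX../.OX.O]-1
p2 X@[OXXO./.OX..]: (0,4)[OXXOX/.OX..]+0* (1,0)[OXXO./XOX..]+0 (1,3)[OXXO./.OXX.]+0 (1,4)[OXXO./.OX.X]+0
p3 O@[OXXOX/.OX..]: (1,0)[OXXOX/OOX..]+0* (1,3)[OXXOX/.OXO.]+0 (1,4)[OXXOX/.OX.O]+0
p4 X@[OXXOX/OOX..]: (1,3)[OXXOX/OOXX.]+0* (1,4)[OXXOX/OOX.X]+0
p5 O@[OXXOX/OOXX.]: (1,4)[OXXOX/OOXXO]+0*
p6 X@[OXXOX/OOXXO] terminal +0; root [OXX../.OX..] d7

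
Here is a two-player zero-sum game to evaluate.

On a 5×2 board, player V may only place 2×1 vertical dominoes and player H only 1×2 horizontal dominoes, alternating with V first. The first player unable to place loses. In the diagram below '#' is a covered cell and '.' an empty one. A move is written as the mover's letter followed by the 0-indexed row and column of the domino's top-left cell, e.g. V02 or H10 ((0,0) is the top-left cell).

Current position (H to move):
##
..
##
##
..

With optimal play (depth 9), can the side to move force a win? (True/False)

p1 H@[##/../##/##/..]: H10[##/##/##/##/..]+1* H40[##/../##/##/##]+1
p2 V@[##/##/##/##/..] terminal -1; root [##/../##/##/..] d9

H winning at [##/../##/##/..]: True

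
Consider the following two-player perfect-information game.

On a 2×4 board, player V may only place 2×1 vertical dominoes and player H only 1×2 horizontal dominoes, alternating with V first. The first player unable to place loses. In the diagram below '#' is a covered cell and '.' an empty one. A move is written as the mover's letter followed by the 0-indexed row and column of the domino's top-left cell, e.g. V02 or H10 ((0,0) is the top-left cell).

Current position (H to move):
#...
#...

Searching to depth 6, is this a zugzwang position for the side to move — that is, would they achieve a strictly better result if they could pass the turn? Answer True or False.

zugzwang(#.../#..., H) = False

p1 H@[#.../#...]: H01[###./#...]+1* H02[#.##/#...]+1 H11[#.../###.]+1 H12[#.../#.##]+1
p2 V@[###./#...]: V03[####/#..#]-1*
p3 H@[####/#..#]: H11[####/####]+1*
p4 V@[####/####] terminal -1; root [#.../#...] d6
suppose H passes — search the same position with V to move:
pass> p1 V@[#.../#...]: V01[##../##..]-1 V02[#.#./#.#.]+1* V03[#..#/#..#]-1
pass> p2 H@[#.#./#.#.] terminal -1; root [#.../#...] d6
for H: play +1, pass -1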